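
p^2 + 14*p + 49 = (p + 7)^2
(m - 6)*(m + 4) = m^2 - 2*m - 24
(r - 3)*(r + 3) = r^2 - 9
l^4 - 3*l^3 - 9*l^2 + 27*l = l*(l - 3)^2*(l + 3)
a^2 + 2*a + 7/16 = (a + 1/4)*(a + 7/4)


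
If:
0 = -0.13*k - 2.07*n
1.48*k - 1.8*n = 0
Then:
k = 0.00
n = 0.00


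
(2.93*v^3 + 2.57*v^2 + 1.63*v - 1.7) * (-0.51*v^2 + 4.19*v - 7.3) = -1.4943*v^5 + 10.966*v^4 - 11.452*v^3 - 11.0643*v^2 - 19.022*v + 12.41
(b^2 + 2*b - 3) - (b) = b^2 + b - 3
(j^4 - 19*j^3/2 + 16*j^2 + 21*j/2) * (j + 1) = j^5 - 17*j^4/2 + 13*j^3/2 + 53*j^2/2 + 21*j/2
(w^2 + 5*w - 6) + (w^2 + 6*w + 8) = 2*w^2 + 11*w + 2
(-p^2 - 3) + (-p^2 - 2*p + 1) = -2*p^2 - 2*p - 2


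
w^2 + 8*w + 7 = (w + 1)*(w + 7)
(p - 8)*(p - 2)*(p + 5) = p^3 - 5*p^2 - 34*p + 80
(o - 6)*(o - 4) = o^2 - 10*o + 24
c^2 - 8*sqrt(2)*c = c*(c - 8*sqrt(2))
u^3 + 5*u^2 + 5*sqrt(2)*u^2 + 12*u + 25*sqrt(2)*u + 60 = (u + 5)*(u + 2*sqrt(2))*(u + 3*sqrt(2))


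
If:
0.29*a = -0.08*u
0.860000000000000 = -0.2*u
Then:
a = 1.19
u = -4.30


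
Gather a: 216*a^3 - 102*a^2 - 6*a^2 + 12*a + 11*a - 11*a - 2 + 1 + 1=216*a^3 - 108*a^2 + 12*a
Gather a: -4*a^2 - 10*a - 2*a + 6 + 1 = -4*a^2 - 12*a + 7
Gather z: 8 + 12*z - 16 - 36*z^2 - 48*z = -36*z^2 - 36*z - 8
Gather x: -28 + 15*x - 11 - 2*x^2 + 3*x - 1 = -2*x^2 + 18*x - 40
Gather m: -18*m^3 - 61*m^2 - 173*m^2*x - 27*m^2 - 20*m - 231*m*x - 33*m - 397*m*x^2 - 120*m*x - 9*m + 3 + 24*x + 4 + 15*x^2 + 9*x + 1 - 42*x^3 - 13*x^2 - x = -18*m^3 + m^2*(-173*x - 88) + m*(-397*x^2 - 351*x - 62) - 42*x^3 + 2*x^2 + 32*x + 8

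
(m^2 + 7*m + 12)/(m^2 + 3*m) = (m + 4)/m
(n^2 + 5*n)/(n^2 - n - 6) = n*(n + 5)/(n^2 - n - 6)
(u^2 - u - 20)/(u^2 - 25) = (u + 4)/(u + 5)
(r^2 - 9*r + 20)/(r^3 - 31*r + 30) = (r - 4)/(r^2 + 5*r - 6)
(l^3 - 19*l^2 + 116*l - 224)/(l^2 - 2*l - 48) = (l^2 - 11*l + 28)/(l + 6)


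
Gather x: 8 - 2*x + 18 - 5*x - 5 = 21 - 7*x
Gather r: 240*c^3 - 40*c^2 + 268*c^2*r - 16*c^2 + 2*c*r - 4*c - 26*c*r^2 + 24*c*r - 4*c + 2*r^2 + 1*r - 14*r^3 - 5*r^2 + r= 240*c^3 - 56*c^2 - 8*c - 14*r^3 + r^2*(-26*c - 3) + r*(268*c^2 + 26*c + 2)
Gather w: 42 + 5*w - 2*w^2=-2*w^2 + 5*w + 42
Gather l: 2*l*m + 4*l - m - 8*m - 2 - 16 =l*(2*m + 4) - 9*m - 18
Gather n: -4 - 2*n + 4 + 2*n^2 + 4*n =2*n^2 + 2*n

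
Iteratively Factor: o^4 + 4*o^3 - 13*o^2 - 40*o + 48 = (o + 4)*(o^3 - 13*o + 12) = (o - 1)*(o + 4)*(o^2 + o - 12) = (o - 1)*(o + 4)^2*(o - 3)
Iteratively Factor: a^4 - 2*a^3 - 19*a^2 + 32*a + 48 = (a - 4)*(a^3 + 2*a^2 - 11*a - 12) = (a - 4)*(a + 1)*(a^2 + a - 12) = (a - 4)*(a - 3)*(a + 1)*(a + 4)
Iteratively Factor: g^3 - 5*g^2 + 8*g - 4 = (g - 2)*(g^2 - 3*g + 2) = (g - 2)^2*(g - 1)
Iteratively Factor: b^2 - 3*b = (b - 3)*(b)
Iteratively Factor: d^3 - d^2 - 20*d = (d)*(d^2 - d - 20) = d*(d + 4)*(d - 5)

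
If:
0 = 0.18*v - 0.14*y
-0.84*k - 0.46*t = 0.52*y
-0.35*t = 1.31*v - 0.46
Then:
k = 0.975132275132275*y - 0.719727891156463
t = 1.31428571428571 - 2.91111111111111*y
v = 0.777777777777778*y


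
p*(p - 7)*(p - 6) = p^3 - 13*p^2 + 42*p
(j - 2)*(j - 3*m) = j^2 - 3*j*m - 2*j + 6*m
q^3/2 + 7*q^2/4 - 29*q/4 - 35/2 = (q/2 + 1)*(q - 7/2)*(q + 5)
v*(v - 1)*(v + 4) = v^3 + 3*v^2 - 4*v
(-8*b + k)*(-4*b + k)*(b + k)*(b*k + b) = 32*b^4*k + 32*b^4 + 20*b^3*k^2 + 20*b^3*k - 11*b^2*k^3 - 11*b^2*k^2 + b*k^4 + b*k^3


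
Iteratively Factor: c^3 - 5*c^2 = (c)*(c^2 - 5*c) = c^2*(c - 5)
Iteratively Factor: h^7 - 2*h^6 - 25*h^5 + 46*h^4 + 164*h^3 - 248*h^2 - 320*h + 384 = (h - 2)*(h^6 - 25*h^4 - 4*h^3 + 156*h^2 + 64*h - 192) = (h - 4)*(h - 2)*(h^5 + 4*h^4 - 9*h^3 - 40*h^2 - 4*h + 48) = (h - 4)*(h - 2)*(h + 2)*(h^4 + 2*h^3 - 13*h^2 - 14*h + 24) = (h - 4)*(h - 2)*(h + 2)*(h + 4)*(h^3 - 2*h^2 - 5*h + 6) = (h - 4)*(h - 3)*(h - 2)*(h + 2)*(h + 4)*(h^2 + h - 2) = (h - 4)*(h - 3)*(h - 2)*(h + 2)^2*(h + 4)*(h - 1)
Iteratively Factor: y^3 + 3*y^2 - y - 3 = (y + 3)*(y^2 - 1) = (y - 1)*(y + 3)*(y + 1)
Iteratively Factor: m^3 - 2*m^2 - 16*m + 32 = (m - 4)*(m^2 + 2*m - 8) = (m - 4)*(m + 4)*(m - 2)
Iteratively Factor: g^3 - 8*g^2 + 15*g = (g)*(g^2 - 8*g + 15) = g*(g - 3)*(g - 5)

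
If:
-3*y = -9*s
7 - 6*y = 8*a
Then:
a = 7/8 - 3*y/4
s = y/3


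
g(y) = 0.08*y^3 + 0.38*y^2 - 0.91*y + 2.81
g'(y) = 0.24*y^2 + 0.76*y - 0.91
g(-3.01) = 6.81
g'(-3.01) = -1.02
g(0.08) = 2.74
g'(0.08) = -0.85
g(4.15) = 11.30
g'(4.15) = 6.38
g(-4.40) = 7.36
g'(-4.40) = 0.39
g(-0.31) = 3.13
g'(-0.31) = -1.12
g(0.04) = 2.77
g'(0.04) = -0.88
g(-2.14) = 5.71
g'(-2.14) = -1.44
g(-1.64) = 4.97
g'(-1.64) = -1.51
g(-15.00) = -168.04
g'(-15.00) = 41.69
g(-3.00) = 6.80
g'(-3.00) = -1.03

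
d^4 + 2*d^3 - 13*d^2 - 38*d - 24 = (d - 4)*(d + 1)*(d + 2)*(d + 3)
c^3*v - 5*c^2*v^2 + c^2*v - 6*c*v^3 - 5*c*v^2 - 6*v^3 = (c - 6*v)*(c + v)*(c*v + v)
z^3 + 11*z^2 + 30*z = z*(z + 5)*(z + 6)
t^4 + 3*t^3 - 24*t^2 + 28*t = t*(t - 2)^2*(t + 7)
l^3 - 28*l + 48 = (l - 4)*(l - 2)*(l + 6)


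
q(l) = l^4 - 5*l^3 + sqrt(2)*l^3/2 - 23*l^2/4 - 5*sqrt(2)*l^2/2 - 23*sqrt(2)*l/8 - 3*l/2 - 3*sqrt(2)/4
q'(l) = 4*l^3 - 15*l^2 + 3*sqrt(2)*l^2/2 - 23*l/2 - 5*sqrt(2)*l - 23*sqrt(2)/8 - 3/2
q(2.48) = -99.63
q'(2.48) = -69.82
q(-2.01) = 23.80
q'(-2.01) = -52.75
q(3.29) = -155.59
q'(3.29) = -63.62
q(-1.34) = 3.28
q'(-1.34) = -13.43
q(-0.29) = -0.12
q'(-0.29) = -1.36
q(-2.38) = 49.55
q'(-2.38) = -88.24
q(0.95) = -17.59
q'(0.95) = -31.40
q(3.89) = -186.94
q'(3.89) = -37.23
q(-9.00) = 8987.42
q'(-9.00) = -3797.60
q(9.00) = 2628.20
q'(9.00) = 1700.12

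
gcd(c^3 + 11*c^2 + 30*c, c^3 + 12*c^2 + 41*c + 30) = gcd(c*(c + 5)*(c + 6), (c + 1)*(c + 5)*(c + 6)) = c^2 + 11*c + 30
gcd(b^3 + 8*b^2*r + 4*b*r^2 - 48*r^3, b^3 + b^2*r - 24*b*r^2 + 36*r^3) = -b^2 - 4*b*r + 12*r^2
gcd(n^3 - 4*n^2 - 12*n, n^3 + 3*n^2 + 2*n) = n^2 + 2*n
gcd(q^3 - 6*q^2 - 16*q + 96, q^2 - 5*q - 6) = q - 6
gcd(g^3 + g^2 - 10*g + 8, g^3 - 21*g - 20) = g + 4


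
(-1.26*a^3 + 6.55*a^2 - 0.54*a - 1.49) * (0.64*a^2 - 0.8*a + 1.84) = -0.8064*a^5 + 5.2*a^4 - 7.904*a^3 + 11.5304*a^2 + 0.1984*a - 2.7416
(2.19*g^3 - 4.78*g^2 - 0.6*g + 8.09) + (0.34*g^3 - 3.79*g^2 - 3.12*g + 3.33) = 2.53*g^3 - 8.57*g^2 - 3.72*g + 11.42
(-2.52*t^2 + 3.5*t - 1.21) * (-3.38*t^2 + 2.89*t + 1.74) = 8.5176*t^4 - 19.1128*t^3 + 9.82*t^2 + 2.5931*t - 2.1054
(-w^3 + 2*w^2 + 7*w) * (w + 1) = -w^4 + w^3 + 9*w^2 + 7*w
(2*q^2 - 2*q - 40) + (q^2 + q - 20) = 3*q^2 - q - 60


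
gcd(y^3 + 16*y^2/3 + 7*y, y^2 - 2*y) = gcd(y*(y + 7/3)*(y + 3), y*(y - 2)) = y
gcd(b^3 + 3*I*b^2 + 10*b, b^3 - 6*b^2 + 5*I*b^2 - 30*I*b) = b^2 + 5*I*b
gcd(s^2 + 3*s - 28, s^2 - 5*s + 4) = s - 4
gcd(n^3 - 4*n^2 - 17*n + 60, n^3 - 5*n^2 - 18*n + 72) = n^2 + n - 12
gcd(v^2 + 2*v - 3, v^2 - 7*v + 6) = v - 1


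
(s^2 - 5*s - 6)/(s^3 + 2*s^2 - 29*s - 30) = (s - 6)/(s^2 + s - 30)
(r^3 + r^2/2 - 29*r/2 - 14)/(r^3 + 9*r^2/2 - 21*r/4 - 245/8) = 4*(r^2 - 3*r - 4)/(4*r^2 + 4*r - 35)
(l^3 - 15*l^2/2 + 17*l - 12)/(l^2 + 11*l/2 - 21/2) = (l^2 - 6*l + 8)/(l + 7)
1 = 1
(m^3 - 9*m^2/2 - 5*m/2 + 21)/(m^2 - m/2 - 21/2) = (m^2 - m - 6)/(m + 3)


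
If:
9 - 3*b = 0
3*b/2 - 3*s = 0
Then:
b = 3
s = 3/2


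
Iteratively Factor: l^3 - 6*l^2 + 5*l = (l)*(l^2 - 6*l + 5) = l*(l - 1)*(l - 5)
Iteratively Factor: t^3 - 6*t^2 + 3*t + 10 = (t + 1)*(t^2 - 7*t + 10) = (t - 2)*(t + 1)*(t - 5)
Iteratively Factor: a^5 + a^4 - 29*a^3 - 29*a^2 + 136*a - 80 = (a + 4)*(a^4 - 3*a^3 - 17*a^2 + 39*a - 20) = (a + 4)^2*(a^3 - 7*a^2 + 11*a - 5) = (a - 1)*(a + 4)^2*(a^2 - 6*a + 5) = (a - 5)*(a - 1)*(a + 4)^2*(a - 1)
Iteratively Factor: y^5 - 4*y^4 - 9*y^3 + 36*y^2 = (y)*(y^4 - 4*y^3 - 9*y^2 + 36*y) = y^2*(y^3 - 4*y^2 - 9*y + 36) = y^2*(y - 3)*(y^2 - y - 12) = y^2*(y - 3)*(y + 3)*(y - 4)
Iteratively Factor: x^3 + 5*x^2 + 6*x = (x + 3)*(x^2 + 2*x) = x*(x + 3)*(x + 2)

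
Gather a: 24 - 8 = 16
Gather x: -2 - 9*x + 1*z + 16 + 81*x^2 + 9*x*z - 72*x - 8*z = 81*x^2 + x*(9*z - 81) - 7*z + 14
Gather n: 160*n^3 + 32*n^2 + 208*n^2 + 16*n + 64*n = 160*n^3 + 240*n^2 + 80*n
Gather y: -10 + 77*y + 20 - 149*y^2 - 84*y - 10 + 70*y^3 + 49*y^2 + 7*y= 70*y^3 - 100*y^2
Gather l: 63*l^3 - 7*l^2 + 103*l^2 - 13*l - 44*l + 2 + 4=63*l^3 + 96*l^2 - 57*l + 6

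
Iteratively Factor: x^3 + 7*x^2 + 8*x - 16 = (x - 1)*(x^2 + 8*x + 16) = (x - 1)*(x + 4)*(x + 4)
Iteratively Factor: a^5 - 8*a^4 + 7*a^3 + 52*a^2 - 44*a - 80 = (a - 4)*(a^4 - 4*a^3 - 9*a^2 + 16*a + 20) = (a - 4)*(a + 2)*(a^3 - 6*a^2 + 3*a + 10) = (a - 5)*(a - 4)*(a + 2)*(a^2 - a - 2) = (a - 5)*(a - 4)*(a - 2)*(a + 2)*(a + 1)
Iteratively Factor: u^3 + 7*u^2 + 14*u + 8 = (u + 2)*(u^2 + 5*u + 4) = (u + 2)*(u + 4)*(u + 1)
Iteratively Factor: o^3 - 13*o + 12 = (o - 1)*(o^2 + o - 12) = (o - 1)*(o + 4)*(o - 3)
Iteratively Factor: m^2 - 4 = (m - 2)*(m + 2)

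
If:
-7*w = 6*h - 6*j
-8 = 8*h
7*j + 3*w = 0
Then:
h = -1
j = -18/67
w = 42/67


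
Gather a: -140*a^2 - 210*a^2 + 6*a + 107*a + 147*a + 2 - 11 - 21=-350*a^2 + 260*a - 30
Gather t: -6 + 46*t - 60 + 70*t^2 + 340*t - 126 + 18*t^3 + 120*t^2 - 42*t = 18*t^3 + 190*t^2 + 344*t - 192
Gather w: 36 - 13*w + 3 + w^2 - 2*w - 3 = w^2 - 15*w + 36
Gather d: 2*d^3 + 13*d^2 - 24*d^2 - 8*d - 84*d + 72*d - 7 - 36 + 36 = 2*d^3 - 11*d^2 - 20*d - 7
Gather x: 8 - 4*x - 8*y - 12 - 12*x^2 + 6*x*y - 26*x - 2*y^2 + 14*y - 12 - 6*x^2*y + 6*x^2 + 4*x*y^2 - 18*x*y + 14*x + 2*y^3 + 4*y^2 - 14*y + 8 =x^2*(-6*y - 6) + x*(4*y^2 - 12*y - 16) + 2*y^3 + 2*y^2 - 8*y - 8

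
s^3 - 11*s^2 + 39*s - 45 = (s - 5)*(s - 3)^2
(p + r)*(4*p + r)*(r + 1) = 4*p^2*r + 4*p^2 + 5*p*r^2 + 5*p*r + r^3 + r^2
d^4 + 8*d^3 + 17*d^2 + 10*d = d*(d + 1)*(d + 2)*(d + 5)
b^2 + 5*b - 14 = (b - 2)*(b + 7)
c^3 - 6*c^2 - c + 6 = (c - 6)*(c - 1)*(c + 1)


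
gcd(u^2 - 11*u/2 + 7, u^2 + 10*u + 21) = 1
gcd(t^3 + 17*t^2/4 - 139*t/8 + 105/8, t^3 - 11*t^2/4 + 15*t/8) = t^2 - 11*t/4 + 15/8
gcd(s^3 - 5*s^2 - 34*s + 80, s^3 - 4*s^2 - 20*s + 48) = s - 2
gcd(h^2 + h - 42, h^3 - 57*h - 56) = h + 7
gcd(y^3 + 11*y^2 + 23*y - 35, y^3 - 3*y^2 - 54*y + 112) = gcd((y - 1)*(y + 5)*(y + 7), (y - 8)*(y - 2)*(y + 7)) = y + 7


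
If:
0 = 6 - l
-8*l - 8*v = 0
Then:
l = 6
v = -6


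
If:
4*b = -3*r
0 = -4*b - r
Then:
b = 0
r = 0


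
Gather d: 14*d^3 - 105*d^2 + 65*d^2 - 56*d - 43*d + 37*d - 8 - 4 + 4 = 14*d^3 - 40*d^2 - 62*d - 8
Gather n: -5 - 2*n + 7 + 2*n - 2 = 0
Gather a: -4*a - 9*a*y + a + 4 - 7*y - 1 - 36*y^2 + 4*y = a*(-9*y - 3) - 36*y^2 - 3*y + 3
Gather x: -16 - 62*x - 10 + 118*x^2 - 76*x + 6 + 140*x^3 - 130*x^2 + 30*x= 140*x^3 - 12*x^2 - 108*x - 20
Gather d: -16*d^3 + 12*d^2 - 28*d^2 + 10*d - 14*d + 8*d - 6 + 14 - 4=-16*d^3 - 16*d^2 + 4*d + 4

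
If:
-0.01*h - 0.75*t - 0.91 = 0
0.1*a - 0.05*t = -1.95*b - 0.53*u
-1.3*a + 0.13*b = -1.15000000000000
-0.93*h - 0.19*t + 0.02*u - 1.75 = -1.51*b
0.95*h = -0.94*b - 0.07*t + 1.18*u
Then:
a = 0.90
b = 0.19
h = -1.34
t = -1.20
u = -1.00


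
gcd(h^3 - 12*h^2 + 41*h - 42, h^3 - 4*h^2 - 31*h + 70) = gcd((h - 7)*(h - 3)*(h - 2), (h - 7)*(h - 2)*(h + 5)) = h^2 - 9*h + 14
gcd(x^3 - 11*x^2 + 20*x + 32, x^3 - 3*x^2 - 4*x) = x^2 - 3*x - 4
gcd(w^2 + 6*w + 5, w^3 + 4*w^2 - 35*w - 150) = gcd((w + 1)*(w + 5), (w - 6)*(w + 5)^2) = w + 5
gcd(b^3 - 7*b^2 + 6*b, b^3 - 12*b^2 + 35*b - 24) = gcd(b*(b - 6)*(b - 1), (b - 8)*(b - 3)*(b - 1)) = b - 1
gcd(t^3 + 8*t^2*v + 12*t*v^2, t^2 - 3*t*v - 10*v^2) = t + 2*v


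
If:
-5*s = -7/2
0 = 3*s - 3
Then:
No Solution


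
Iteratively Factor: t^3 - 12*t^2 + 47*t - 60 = (t - 4)*(t^2 - 8*t + 15) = (t - 4)*(t - 3)*(t - 5)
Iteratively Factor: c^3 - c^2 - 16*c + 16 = (c - 1)*(c^2 - 16) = (c - 4)*(c - 1)*(c + 4)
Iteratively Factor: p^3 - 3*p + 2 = (p + 2)*(p^2 - 2*p + 1) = (p - 1)*(p + 2)*(p - 1)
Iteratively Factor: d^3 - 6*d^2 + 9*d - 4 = (d - 1)*(d^2 - 5*d + 4) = (d - 4)*(d - 1)*(d - 1)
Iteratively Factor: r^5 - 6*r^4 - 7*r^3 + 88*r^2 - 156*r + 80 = (r - 2)*(r^4 - 4*r^3 - 15*r^2 + 58*r - 40) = (r - 5)*(r - 2)*(r^3 + r^2 - 10*r + 8) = (r - 5)*(r - 2)*(r - 1)*(r^2 + 2*r - 8) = (r - 5)*(r - 2)^2*(r - 1)*(r + 4)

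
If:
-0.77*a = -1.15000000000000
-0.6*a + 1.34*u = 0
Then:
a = 1.49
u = 0.67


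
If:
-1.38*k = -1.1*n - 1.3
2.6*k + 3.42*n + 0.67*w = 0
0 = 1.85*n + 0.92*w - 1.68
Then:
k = 0.24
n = -0.89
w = 3.61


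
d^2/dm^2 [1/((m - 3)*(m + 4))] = 2*((m - 3)^2 + (m - 3)*(m + 4) + (m + 4)^2)/((m - 3)^3*(m + 4)^3)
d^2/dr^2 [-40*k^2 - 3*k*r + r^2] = 2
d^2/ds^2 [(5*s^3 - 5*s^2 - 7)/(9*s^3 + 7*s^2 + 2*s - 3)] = 4*(-360*s^6 - 135*s^5 - 1161*s^4 - 2139*s^3 - 906*s^2 - 363*s - 110)/(729*s^9 + 1701*s^8 + 1809*s^7 + 370*s^6 - 732*s^5 - 681*s^4 - s^3 + 153*s^2 + 54*s - 27)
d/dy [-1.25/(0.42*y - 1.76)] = 0.525/(0.42*y - 1.76)^2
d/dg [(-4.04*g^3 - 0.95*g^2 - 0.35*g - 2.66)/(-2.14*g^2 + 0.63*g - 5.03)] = (8.64560000000001*g^4 - 5.0904*g^3 + 59.6161*g^2 - 1.8278*g + 3.4363)/(4.5796*g^4 - 2.6964*g^3 + 21.9253*g^2 - 6.3378*g + 25.3009)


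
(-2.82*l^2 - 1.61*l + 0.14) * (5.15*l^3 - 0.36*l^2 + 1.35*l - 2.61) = -14.523*l^5 - 7.2763*l^4 - 2.5064*l^3 + 5.1363*l^2 + 4.3911*l - 0.3654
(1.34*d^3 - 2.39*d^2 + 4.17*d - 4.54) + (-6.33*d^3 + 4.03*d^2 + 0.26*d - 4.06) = -4.99*d^3 + 1.64*d^2 + 4.43*d - 8.6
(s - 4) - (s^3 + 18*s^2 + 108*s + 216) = -s^3 - 18*s^2 - 107*s - 220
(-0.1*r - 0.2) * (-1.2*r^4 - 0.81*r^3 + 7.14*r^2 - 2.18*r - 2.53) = 0.12*r^5 + 0.321*r^4 - 0.552*r^3 - 1.21*r^2 + 0.689*r + 0.506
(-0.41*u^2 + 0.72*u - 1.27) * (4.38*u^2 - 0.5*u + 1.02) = -1.7958*u^4 + 3.3586*u^3 - 6.3408*u^2 + 1.3694*u - 1.2954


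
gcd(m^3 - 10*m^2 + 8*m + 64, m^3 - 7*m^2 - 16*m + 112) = m - 4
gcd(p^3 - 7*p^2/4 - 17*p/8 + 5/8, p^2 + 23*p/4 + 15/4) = 1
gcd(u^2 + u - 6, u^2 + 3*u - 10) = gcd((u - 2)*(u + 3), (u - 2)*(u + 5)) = u - 2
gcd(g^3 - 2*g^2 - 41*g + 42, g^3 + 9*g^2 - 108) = g + 6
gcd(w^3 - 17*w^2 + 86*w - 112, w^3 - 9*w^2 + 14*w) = w^2 - 9*w + 14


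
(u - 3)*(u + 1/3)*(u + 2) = u^3 - 2*u^2/3 - 19*u/3 - 2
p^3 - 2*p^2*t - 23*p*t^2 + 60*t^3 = (p - 4*t)*(p - 3*t)*(p + 5*t)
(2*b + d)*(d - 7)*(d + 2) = 2*b*d^2 - 10*b*d - 28*b + d^3 - 5*d^2 - 14*d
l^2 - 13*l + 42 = (l - 7)*(l - 6)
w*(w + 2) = w^2 + 2*w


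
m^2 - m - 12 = (m - 4)*(m + 3)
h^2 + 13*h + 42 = (h + 6)*(h + 7)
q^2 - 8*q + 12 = (q - 6)*(q - 2)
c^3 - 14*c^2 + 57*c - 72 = (c - 8)*(c - 3)^2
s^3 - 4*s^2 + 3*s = s*(s - 3)*(s - 1)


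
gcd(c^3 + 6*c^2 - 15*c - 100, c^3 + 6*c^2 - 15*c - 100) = c^3 + 6*c^2 - 15*c - 100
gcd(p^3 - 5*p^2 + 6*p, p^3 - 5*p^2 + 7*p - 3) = p - 3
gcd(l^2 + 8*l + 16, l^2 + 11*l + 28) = l + 4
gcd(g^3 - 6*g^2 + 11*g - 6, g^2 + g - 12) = g - 3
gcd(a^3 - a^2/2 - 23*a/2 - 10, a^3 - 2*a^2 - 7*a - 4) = a^2 - 3*a - 4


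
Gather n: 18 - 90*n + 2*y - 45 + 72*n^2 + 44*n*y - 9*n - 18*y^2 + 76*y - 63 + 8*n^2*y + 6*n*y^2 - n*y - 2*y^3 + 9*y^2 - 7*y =n^2*(8*y + 72) + n*(6*y^2 + 43*y - 99) - 2*y^3 - 9*y^2 + 71*y - 90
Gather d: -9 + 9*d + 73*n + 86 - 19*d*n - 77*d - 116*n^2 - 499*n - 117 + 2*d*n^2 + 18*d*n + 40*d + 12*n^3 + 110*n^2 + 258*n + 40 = d*(2*n^2 - n - 28) + 12*n^3 - 6*n^2 - 168*n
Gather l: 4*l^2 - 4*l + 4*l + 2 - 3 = 4*l^2 - 1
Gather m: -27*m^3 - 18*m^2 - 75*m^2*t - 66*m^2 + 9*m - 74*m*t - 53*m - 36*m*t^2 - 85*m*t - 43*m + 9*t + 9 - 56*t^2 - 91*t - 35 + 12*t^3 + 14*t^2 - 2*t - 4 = -27*m^3 + m^2*(-75*t - 84) + m*(-36*t^2 - 159*t - 87) + 12*t^3 - 42*t^2 - 84*t - 30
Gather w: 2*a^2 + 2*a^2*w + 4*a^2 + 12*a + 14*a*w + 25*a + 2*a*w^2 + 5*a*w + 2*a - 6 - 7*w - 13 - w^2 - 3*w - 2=6*a^2 + 39*a + w^2*(2*a - 1) + w*(2*a^2 + 19*a - 10) - 21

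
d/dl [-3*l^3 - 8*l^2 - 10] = l*(-9*l - 16)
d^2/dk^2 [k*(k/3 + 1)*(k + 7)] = 2*k + 20/3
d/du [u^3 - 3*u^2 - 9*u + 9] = 3*u^2 - 6*u - 9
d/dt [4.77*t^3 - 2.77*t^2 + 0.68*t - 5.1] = 14.31*t^2 - 5.54*t + 0.68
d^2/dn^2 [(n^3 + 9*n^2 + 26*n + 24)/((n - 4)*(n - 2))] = 24*(9*n^3 - 24*n^2 - 72*n + 208)/(n^6 - 18*n^5 + 132*n^4 - 504*n^3 + 1056*n^2 - 1152*n + 512)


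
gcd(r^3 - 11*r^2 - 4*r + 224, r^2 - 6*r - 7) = r - 7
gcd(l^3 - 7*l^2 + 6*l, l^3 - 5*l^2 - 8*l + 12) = l^2 - 7*l + 6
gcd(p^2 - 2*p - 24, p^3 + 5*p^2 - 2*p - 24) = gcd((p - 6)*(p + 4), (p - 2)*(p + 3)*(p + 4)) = p + 4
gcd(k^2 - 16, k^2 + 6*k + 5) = 1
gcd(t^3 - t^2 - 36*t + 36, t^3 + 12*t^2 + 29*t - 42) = t^2 + 5*t - 6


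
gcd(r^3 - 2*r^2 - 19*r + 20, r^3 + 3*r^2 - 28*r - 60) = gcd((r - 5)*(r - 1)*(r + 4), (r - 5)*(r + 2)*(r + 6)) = r - 5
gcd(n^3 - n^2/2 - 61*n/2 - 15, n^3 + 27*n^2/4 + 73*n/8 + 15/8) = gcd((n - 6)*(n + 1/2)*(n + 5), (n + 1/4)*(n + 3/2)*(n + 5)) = n + 5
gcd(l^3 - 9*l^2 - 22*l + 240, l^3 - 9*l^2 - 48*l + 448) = l - 8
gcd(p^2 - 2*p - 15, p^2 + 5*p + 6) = p + 3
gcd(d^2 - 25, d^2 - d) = 1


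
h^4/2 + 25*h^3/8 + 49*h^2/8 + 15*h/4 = h*(h/2 + 1)*(h + 5/4)*(h + 3)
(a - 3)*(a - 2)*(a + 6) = a^3 + a^2 - 24*a + 36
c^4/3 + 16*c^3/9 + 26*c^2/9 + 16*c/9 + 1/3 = (c/3 + 1)*(c + 1/3)*(c + 1)^2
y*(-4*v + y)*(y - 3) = -4*v*y^2 + 12*v*y + y^3 - 3*y^2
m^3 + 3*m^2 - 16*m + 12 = (m - 2)*(m - 1)*(m + 6)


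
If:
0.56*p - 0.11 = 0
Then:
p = 0.20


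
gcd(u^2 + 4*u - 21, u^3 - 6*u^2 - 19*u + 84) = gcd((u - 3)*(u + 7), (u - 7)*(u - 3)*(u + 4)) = u - 3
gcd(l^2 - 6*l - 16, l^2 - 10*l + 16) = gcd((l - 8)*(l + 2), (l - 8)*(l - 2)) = l - 8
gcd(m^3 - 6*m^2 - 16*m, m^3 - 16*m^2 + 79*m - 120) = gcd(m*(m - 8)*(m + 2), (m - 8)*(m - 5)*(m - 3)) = m - 8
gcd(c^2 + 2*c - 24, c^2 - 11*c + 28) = c - 4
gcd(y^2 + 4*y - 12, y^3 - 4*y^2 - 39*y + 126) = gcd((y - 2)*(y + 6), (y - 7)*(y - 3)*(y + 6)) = y + 6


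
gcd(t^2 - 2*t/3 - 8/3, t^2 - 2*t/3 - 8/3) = t^2 - 2*t/3 - 8/3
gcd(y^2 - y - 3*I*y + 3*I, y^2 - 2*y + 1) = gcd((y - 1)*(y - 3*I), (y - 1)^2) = y - 1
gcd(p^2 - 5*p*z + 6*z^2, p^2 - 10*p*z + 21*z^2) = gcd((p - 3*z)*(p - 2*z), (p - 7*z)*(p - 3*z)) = -p + 3*z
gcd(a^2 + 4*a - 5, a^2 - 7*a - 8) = 1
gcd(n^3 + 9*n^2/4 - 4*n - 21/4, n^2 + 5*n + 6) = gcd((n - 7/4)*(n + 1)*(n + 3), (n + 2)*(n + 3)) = n + 3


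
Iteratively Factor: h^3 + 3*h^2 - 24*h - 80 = (h + 4)*(h^2 - h - 20) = (h - 5)*(h + 4)*(h + 4)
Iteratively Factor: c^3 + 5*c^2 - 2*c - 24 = (c + 4)*(c^2 + c - 6) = (c + 3)*(c + 4)*(c - 2)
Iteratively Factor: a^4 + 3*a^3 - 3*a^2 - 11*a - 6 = (a + 3)*(a^3 - 3*a - 2) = (a - 2)*(a + 3)*(a^2 + 2*a + 1) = (a - 2)*(a + 1)*(a + 3)*(a + 1)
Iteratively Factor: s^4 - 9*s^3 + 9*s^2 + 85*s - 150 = (s - 5)*(s^3 - 4*s^2 - 11*s + 30) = (s - 5)^2*(s^2 + s - 6) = (s - 5)^2*(s + 3)*(s - 2)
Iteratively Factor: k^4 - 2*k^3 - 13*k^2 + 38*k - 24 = (k - 3)*(k^3 + k^2 - 10*k + 8) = (k - 3)*(k - 1)*(k^2 + 2*k - 8) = (k - 3)*(k - 1)*(k + 4)*(k - 2)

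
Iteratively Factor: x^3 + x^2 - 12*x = (x)*(x^2 + x - 12) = x*(x + 4)*(x - 3)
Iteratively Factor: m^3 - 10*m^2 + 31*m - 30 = (m - 2)*(m^2 - 8*m + 15) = (m - 3)*(m - 2)*(m - 5)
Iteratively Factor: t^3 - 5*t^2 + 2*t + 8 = (t + 1)*(t^2 - 6*t + 8) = (t - 2)*(t + 1)*(t - 4)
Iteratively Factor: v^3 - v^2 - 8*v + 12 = (v + 3)*(v^2 - 4*v + 4) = (v - 2)*(v + 3)*(v - 2)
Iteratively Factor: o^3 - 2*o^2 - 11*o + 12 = (o + 3)*(o^2 - 5*o + 4) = (o - 4)*(o + 3)*(o - 1)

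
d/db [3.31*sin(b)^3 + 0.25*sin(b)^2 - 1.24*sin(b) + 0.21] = (9.93*sin(b)^2 + 0.5*sin(b) - 1.24)*cos(b)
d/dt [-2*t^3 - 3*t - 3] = -6*t^2 - 3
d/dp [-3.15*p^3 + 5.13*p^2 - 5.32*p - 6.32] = -9.45*p^2 + 10.26*p - 5.32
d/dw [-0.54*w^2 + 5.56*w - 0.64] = 5.56 - 1.08*w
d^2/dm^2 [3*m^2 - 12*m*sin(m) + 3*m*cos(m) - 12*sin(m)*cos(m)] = 12*m*sin(m) - 3*m*cos(m) - 6*sin(m) + 24*sin(2*m) - 24*cos(m) + 6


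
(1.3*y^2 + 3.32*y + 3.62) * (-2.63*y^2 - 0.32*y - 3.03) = -3.419*y^4 - 9.1476*y^3 - 14.522*y^2 - 11.218*y - 10.9686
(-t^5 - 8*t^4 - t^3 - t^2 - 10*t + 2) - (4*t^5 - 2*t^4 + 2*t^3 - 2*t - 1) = -5*t^5 - 6*t^4 - 3*t^3 - t^2 - 8*t + 3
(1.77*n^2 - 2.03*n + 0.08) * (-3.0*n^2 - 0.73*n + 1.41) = -5.31*n^4 + 4.7979*n^3 + 3.7376*n^2 - 2.9207*n + 0.1128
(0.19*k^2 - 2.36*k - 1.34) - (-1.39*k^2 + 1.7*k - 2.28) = 1.58*k^2 - 4.06*k + 0.94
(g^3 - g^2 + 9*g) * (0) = 0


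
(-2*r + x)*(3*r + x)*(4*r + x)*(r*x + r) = -24*r^4*x - 24*r^4 - 2*r^3*x^2 - 2*r^3*x + 5*r^2*x^3 + 5*r^2*x^2 + r*x^4 + r*x^3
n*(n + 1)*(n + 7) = n^3 + 8*n^2 + 7*n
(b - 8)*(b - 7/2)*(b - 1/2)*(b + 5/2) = b^4 - 19*b^3/2 + 15*b^2/4 + 563*b/8 - 35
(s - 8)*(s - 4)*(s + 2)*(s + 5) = s^4 - 5*s^3 - 42*s^2 + 104*s + 320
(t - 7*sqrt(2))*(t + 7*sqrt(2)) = t^2 - 98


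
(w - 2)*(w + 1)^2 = w^3 - 3*w - 2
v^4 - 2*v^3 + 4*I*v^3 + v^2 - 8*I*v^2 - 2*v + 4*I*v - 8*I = (v - 2)*(v - I)*(v + I)*(v + 4*I)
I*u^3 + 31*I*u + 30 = (u - 5*I)*(u + 6*I)*(I*u + 1)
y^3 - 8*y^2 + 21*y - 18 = (y - 3)^2*(y - 2)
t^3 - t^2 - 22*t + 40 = (t - 4)*(t - 2)*(t + 5)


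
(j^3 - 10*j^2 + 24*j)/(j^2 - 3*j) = (j^2 - 10*j + 24)/(j - 3)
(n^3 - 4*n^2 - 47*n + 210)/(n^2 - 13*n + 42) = (n^2 + 2*n - 35)/(n - 7)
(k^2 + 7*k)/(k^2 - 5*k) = (k + 7)/(k - 5)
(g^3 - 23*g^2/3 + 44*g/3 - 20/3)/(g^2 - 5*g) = g - 8/3 + 4/(3*g)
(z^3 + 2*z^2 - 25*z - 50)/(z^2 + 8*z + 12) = (z^2 - 25)/(z + 6)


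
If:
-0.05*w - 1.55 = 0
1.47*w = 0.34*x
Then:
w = -31.00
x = -134.03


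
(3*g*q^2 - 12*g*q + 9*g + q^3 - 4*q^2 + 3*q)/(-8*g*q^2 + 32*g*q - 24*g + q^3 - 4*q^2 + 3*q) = (3*g + q)/(-8*g + q)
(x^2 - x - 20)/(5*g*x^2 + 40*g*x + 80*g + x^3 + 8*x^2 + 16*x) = (x - 5)/(5*g*x + 20*g + x^2 + 4*x)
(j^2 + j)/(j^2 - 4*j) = (j + 1)/(j - 4)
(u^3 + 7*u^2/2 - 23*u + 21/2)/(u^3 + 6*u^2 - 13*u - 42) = (u - 1/2)/(u + 2)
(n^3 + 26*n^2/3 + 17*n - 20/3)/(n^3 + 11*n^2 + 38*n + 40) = (n - 1/3)/(n + 2)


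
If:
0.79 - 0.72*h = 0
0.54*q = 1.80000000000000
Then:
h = 1.10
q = 3.33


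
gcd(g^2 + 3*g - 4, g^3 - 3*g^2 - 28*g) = g + 4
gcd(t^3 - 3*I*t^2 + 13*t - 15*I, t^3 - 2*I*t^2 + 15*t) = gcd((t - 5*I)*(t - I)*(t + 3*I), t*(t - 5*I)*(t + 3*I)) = t^2 - 2*I*t + 15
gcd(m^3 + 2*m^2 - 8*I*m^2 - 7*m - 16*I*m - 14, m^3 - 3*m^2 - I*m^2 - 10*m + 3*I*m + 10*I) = m^2 + m*(2 - I) - 2*I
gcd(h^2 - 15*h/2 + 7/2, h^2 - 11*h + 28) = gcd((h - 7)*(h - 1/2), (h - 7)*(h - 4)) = h - 7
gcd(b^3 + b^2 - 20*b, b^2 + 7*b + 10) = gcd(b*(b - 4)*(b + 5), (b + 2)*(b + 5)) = b + 5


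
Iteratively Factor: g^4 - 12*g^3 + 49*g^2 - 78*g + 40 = (g - 4)*(g^3 - 8*g^2 + 17*g - 10) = (g - 4)*(g - 2)*(g^2 - 6*g + 5) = (g - 4)*(g - 2)*(g - 1)*(g - 5)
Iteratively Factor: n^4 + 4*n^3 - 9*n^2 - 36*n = (n)*(n^3 + 4*n^2 - 9*n - 36) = n*(n + 3)*(n^2 + n - 12) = n*(n + 3)*(n + 4)*(n - 3)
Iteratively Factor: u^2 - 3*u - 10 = (u + 2)*(u - 5)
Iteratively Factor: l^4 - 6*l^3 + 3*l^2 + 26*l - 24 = (l - 4)*(l^3 - 2*l^2 - 5*l + 6) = (l - 4)*(l - 3)*(l^2 + l - 2) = (l - 4)*(l - 3)*(l - 1)*(l + 2)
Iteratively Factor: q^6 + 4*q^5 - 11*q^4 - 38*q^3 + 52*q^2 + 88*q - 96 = (q - 2)*(q^5 + 6*q^4 + q^3 - 36*q^2 - 20*q + 48) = (q - 2)*(q + 3)*(q^4 + 3*q^3 - 8*q^2 - 12*q + 16) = (q - 2)*(q + 3)*(q + 4)*(q^3 - q^2 - 4*q + 4) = (q - 2)^2*(q + 3)*(q + 4)*(q^2 + q - 2) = (q - 2)^2*(q - 1)*(q + 3)*(q + 4)*(q + 2)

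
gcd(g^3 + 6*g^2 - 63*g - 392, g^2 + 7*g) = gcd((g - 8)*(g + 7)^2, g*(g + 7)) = g + 7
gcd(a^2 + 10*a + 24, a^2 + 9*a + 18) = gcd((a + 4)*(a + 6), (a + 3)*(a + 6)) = a + 6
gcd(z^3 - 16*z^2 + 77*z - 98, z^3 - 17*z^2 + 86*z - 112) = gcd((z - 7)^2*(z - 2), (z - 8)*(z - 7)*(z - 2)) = z^2 - 9*z + 14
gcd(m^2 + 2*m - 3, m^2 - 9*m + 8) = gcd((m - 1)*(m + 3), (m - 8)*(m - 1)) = m - 1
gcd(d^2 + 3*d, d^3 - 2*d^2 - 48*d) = d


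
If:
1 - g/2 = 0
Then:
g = 2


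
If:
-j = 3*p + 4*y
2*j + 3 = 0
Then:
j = -3/2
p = 1/2 - 4*y/3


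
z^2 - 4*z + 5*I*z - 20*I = (z - 4)*(z + 5*I)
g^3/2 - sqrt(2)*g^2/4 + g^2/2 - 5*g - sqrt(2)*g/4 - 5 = (g/2 + 1/2)*(g - 5*sqrt(2)/2)*(g + 2*sqrt(2))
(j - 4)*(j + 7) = j^2 + 3*j - 28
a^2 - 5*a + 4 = (a - 4)*(a - 1)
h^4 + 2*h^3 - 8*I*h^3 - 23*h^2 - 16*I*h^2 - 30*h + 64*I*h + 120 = (h - 2)*(h + 4)*(h - 5*I)*(h - 3*I)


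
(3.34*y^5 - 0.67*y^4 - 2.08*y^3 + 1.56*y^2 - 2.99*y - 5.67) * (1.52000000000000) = 5.0768*y^5 - 1.0184*y^4 - 3.1616*y^3 + 2.3712*y^2 - 4.5448*y - 8.6184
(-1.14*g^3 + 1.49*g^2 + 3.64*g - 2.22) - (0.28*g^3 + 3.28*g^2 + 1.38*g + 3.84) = -1.42*g^3 - 1.79*g^2 + 2.26*g - 6.06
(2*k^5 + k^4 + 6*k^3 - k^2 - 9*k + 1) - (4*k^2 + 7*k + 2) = 2*k^5 + k^4 + 6*k^3 - 5*k^2 - 16*k - 1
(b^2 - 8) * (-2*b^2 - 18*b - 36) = -2*b^4 - 18*b^3 - 20*b^2 + 144*b + 288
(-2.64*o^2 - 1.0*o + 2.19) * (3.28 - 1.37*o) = 3.6168*o^3 - 7.2892*o^2 - 6.2803*o + 7.1832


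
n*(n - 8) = n^2 - 8*n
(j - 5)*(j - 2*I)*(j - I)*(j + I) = j^4 - 5*j^3 - 2*I*j^3 + j^2 + 10*I*j^2 - 5*j - 2*I*j + 10*I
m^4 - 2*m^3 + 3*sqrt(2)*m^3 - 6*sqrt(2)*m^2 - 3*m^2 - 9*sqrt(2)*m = m*(m - 3)*(m + 1)*(m + 3*sqrt(2))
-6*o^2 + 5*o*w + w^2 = (-o + w)*(6*o + w)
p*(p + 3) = p^2 + 3*p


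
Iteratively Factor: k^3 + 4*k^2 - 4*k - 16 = (k + 4)*(k^2 - 4) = (k - 2)*(k + 4)*(k + 2)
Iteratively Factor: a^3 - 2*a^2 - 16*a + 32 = (a - 4)*(a^2 + 2*a - 8) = (a - 4)*(a + 4)*(a - 2)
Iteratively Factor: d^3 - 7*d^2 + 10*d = (d)*(d^2 - 7*d + 10) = d*(d - 5)*(d - 2)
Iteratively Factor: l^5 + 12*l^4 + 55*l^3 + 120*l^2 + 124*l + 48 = (l + 1)*(l^4 + 11*l^3 + 44*l^2 + 76*l + 48) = (l + 1)*(l + 4)*(l^3 + 7*l^2 + 16*l + 12) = (l + 1)*(l + 2)*(l + 4)*(l^2 + 5*l + 6) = (l + 1)*(l + 2)^2*(l + 4)*(l + 3)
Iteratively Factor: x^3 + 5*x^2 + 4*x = (x + 1)*(x^2 + 4*x) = x*(x + 1)*(x + 4)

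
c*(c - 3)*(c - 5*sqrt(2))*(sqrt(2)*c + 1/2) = sqrt(2)*c^4 - 19*c^3/2 - 3*sqrt(2)*c^3 - 5*sqrt(2)*c^2/2 + 57*c^2/2 + 15*sqrt(2)*c/2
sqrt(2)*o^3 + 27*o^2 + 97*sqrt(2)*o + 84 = (o + 6*sqrt(2))*(o + 7*sqrt(2))*(sqrt(2)*o + 1)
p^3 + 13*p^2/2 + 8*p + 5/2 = (p + 1/2)*(p + 1)*(p + 5)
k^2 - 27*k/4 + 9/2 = (k - 6)*(k - 3/4)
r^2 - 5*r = r*(r - 5)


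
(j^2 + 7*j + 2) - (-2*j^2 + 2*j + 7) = 3*j^2 + 5*j - 5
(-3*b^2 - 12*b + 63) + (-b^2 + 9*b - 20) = -4*b^2 - 3*b + 43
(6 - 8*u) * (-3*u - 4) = 24*u^2 + 14*u - 24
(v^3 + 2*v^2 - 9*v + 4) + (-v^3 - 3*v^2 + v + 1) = -v^2 - 8*v + 5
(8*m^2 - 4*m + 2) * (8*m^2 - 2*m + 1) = 64*m^4 - 48*m^3 + 32*m^2 - 8*m + 2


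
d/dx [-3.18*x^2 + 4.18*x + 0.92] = 4.18 - 6.36*x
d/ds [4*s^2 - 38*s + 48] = 8*s - 38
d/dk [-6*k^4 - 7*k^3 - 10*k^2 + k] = -24*k^3 - 21*k^2 - 20*k + 1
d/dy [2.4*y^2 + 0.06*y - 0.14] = 4.8*y + 0.06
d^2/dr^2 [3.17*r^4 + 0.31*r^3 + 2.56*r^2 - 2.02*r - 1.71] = 38.04*r^2 + 1.86*r + 5.12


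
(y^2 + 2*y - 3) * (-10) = -10*y^2 - 20*y + 30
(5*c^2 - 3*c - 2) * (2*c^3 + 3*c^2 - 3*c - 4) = 10*c^5 + 9*c^4 - 28*c^3 - 17*c^2 + 18*c + 8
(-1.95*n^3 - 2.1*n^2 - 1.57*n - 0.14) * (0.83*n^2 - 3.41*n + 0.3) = -1.6185*n^5 + 4.9065*n^4 + 5.2729*n^3 + 4.6075*n^2 + 0.00640000000000007*n - 0.042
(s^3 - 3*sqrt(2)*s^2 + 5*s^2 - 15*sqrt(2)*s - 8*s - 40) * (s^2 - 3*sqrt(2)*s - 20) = s^5 - 6*sqrt(2)*s^4 + 5*s^4 - 30*sqrt(2)*s^3 - 10*s^3 - 50*s^2 + 84*sqrt(2)*s^2 + 160*s + 420*sqrt(2)*s + 800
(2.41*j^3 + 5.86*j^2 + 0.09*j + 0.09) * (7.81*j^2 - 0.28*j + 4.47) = 18.8221*j^5 + 45.0918*j^4 + 9.8348*j^3 + 26.8719*j^2 + 0.3771*j + 0.4023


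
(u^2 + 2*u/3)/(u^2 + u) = (u + 2/3)/(u + 1)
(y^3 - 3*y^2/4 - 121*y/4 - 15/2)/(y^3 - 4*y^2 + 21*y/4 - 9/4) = (4*y^3 - 3*y^2 - 121*y - 30)/(4*y^3 - 16*y^2 + 21*y - 9)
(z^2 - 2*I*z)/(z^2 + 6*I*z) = (z - 2*I)/(z + 6*I)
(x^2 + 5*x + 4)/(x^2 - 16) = (x + 1)/(x - 4)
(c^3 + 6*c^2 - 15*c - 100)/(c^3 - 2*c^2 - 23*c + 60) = (c + 5)/(c - 3)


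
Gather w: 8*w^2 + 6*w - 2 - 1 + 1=8*w^2 + 6*w - 2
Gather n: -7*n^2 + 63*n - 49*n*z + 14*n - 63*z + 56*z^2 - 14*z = -7*n^2 + n*(77 - 49*z) + 56*z^2 - 77*z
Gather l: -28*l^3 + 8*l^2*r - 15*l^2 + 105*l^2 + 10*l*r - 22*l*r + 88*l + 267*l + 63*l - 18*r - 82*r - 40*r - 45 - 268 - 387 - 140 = -28*l^3 + l^2*(8*r + 90) + l*(418 - 12*r) - 140*r - 840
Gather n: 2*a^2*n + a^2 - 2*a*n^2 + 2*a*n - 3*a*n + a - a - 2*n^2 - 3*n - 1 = a^2 + n^2*(-2*a - 2) + n*(2*a^2 - a - 3) - 1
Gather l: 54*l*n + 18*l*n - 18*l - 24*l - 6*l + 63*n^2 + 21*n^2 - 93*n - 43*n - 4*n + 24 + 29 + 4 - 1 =l*(72*n - 48) + 84*n^2 - 140*n + 56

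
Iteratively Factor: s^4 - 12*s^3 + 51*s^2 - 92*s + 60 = (s - 3)*(s^3 - 9*s^2 + 24*s - 20) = (s - 5)*(s - 3)*(s^2 - 4*s + 4) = (s - 5)*(s - 3)*(s - 2)*(s - 2)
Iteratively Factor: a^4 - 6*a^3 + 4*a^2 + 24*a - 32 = (a - 4)*(a^3 - 2*a^2 - 4*a + 8) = (a - 4)*(a + 2)*(a^2 - 4*a + 4) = (a - 4)*(a - 2)*(a + 2)*(a - 2)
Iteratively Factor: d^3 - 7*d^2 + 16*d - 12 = (d - 3)*(d^2 - 4*d + 4) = (d - 3)*(d - 2)*(d - 2)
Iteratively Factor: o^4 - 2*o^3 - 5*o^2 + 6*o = (o - 1)*(o^3 - o^2 - 6*o) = (o - 1)*(o + 2)*(o^2 - 3*o) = o*(o - 1)*(o + 2)*(o - 3)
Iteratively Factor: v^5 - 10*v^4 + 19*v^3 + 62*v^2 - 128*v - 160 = (v - 5)*(v^4 - 5*v^3 - 6*v^2 + 32*v + 32) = (v - 5)*(v - 4)*(v^3 - v^2 - 10*v - 8) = (v - 5)*(v - 4)^2*(v^2 + 3*v + 2) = (v - 5)*(v - 4)^2*(v + 1)*(v + 2)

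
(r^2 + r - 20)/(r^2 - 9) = (r^2 + r - 20)/(r^2 - 9)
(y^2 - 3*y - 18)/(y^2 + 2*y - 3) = (y - 6)/(y - 1)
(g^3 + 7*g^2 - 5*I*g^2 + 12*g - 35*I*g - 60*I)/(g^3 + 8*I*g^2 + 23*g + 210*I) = (g^2 + 7*g + 12)/(g^2 + 13*I*g - 42)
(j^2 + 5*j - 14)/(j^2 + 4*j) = (j^2 + 5*j - 14)/(j*(j + 4))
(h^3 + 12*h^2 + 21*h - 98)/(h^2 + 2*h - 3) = (h^3 + 12*h^2 + 21*h - 98)/(h^2 + 2*h - 3)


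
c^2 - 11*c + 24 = (c - 8)*(c - 3)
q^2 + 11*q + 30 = (q + 5)*(q + 6)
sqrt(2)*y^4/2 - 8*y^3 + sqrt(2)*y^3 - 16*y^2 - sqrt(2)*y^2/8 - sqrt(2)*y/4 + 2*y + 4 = (y/2 + 1)*(y - 1/2)*(y - 8*sqrt(2))*(sqrt(2)*y + sqrt(2)/2)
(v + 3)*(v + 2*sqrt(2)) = v^2 + 2*sqrt(2)*v + 3*v + 6*sqrt(2)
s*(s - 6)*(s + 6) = s^3 - 36*s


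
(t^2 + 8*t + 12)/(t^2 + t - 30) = (t + 2)/(t - 5)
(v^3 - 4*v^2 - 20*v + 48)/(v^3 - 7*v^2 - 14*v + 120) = (v - 2)/(v - 5)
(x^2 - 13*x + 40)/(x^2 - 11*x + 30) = (x - 8)/(x - 6)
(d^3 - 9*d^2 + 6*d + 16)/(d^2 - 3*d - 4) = (d^2 - 10*d + 16)/(d - 4)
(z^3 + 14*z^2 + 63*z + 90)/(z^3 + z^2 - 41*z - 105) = (z + 6)/(z - 7)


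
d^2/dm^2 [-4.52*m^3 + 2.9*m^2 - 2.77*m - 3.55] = 5.8 - 27.12*m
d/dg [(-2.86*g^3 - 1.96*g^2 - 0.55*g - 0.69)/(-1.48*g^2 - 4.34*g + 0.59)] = (4.2328*g^4 + 24.8248*g^3 + 2.6302*g^2 - 4.3552*g - 3.3191)/(2.1904*g^4 + 12.8464*g^3 + 17.0892*g^2 - 5.1212*g + 0.3481)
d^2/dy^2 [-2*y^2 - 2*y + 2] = -4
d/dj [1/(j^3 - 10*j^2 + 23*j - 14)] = (-3*j^2 + 20*j - 23)/(j^3 - 10*j^2 + 23*j - 14)^2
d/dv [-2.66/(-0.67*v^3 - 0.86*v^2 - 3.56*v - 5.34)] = (-5.3466*v^2 - 4.5752*v - 9.4696)/(0.67*v^3 + 0.86*v^2 + 3.56*v + 5.34)^2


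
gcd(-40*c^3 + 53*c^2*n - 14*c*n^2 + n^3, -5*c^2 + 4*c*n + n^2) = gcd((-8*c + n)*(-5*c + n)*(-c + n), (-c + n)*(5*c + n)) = c - n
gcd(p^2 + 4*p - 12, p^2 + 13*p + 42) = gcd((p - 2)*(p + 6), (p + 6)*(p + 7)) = p + 6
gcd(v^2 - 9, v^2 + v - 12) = v - 3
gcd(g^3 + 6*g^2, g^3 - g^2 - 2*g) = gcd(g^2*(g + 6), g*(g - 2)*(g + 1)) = g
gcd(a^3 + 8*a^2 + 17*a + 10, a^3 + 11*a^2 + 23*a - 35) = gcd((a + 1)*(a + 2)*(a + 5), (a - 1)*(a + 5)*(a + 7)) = a + 5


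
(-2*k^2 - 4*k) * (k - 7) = -2*k^3 + 10*k^2 + 28*k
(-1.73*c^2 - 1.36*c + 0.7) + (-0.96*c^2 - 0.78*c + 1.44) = -2.69*c^2 - 2.14*c + 2.14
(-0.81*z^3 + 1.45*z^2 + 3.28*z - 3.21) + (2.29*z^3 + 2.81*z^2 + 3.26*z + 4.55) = 1.48*z^3 + 4.26*z^2 + 6.54*z + 1.34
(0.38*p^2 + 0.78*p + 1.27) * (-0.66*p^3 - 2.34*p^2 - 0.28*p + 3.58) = -0.2508*p^5 - 1.404*p^4 - 2.7698*p^3 - 1.8298*p^2 + 2.4368*p + 4.5466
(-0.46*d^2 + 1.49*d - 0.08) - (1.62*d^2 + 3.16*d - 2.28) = -2.08*d^2 - 1.67*d + 2.2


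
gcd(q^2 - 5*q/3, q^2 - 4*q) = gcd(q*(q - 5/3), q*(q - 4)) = q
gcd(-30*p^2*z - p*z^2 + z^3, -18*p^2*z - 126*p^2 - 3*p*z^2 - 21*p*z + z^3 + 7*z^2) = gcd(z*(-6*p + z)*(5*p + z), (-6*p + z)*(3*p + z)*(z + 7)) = -6*p + z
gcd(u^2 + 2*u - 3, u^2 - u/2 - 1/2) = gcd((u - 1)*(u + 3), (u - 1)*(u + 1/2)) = u - 1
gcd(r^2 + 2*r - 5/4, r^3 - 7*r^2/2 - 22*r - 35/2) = r + 5/2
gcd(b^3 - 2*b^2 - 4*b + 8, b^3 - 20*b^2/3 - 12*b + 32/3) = b + 2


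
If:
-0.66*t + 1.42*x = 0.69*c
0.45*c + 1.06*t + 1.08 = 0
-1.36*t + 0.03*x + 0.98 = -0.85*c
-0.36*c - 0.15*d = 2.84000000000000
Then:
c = -1.64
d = -15.00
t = -0.32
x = -0.95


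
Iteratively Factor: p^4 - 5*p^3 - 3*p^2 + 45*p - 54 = (p + 3)*(p^3 - 8*p^2 + 21*p - 18) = (p - 3)*(p + 3)*(p^2 - 5*p + 6) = (p - 3)*(p - 2)*(p + 3)*(p - 3)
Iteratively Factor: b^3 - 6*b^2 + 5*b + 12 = (b - 3)*(b^2 - 3*b - 4) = (b - 3)*(b + 1)*(b - 4)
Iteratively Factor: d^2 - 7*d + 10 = (d - 2)*(d - 5)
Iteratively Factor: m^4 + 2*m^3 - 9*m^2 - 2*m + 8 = (m + 1)*(m^3 + m^2 - 10*m + 8) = (m + 1)*(m + 4)*(m^2 - 3*m + 2) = (m - 1)*(m + 1)*(m + 4)*(m - 2)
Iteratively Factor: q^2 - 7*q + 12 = (q - 3)*(q - 4)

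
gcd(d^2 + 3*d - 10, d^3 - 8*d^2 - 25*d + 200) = d + 5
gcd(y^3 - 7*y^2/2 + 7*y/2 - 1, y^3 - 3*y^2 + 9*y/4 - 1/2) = y^2 - 5*y/2 + 1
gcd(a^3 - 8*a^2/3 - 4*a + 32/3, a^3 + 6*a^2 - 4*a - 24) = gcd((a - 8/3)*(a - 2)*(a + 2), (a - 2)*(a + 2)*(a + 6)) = a^2 - 4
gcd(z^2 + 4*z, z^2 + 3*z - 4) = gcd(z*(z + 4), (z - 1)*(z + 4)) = z + 4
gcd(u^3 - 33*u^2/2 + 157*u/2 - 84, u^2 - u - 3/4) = u - 3/2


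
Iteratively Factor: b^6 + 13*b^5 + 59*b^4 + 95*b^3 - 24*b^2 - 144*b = (b + 4)*(b^5 + 9*b^4 + 23*b^3 + 3*b^2 - 36*b) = (b + 3)*(b + 4)*(b^4 + 6*b^3 + 5*b^2 - 12*b) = b*(b + 3)*(b + 4)*(b^3 + 6*b^2 + 5*b - 12) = b*(b - 1)*(b + 3)*(b + 4)*(b^2 + 7*b + 12) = b*(b - 1)*(b + 3)^2*(b + 4)*(b + 4)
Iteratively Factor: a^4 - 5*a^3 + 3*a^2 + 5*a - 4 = (a - 1)*(a^3 - 4*a^2 - a + 4) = (a - 1)^2*(a^2 - 3*a - 4) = (a - 4)*(a - 1)^2*(a + 1)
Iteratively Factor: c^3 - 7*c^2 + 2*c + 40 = (c + 2)*(c^2 - 9*c + 20) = (c - 5)*(c + 2)*(c - 4)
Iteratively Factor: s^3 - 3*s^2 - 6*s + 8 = (s - 1)*(s^2 - 2*s - 8) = (s - 4)*(s - 1)*(s + 2)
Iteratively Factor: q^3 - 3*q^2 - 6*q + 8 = (q + 2)*(q^2 - 5*q + 4) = (q - 1)*(q + 2)*(q - 4)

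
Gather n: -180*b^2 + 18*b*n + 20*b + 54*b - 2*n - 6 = -180*b^2 + 74*b + n*(18*b - 2) - 6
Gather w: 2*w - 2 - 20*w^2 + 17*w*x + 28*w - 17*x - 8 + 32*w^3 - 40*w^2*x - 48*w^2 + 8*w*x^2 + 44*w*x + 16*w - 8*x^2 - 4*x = 32*w^3 + w^2*(-40*x - 68) + w*(8*x^2 + 61*x + 46) - 8*x^2 - 21*x - 10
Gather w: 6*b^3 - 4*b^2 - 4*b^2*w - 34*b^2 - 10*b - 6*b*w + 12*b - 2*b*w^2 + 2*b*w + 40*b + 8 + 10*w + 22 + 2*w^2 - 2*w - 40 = 6*b^3 - 38*b^2 + 42*b + w^2*(2 - 2*b) + w*(-4*b^2 - 4*b + 8) - 10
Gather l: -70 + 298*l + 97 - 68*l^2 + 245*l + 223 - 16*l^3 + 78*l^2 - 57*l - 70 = -16*l^3 + 10*l^2 + 486*l + 180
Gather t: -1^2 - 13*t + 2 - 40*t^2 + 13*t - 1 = -40*t^2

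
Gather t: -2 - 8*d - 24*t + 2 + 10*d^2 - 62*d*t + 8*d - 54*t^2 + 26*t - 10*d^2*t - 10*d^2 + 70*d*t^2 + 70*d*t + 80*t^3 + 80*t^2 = 80*t^3 + t^2*(70*d + 26) + t*(-10*d^2 + 8*d + 2)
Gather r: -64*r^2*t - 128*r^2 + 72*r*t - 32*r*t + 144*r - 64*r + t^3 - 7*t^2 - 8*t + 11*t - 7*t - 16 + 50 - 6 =r^2*(-64*t - 128) + r*(40*t + 80) + t^3 - 7*t^2 - 4*t + 28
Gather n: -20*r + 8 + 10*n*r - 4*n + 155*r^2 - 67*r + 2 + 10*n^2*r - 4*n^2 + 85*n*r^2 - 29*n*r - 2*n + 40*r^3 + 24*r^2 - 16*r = n^2*(10*r - 4) + n*(85*r^2 - 19*r - 6) + 40*r^3 + 179*r^2 - 103*r + 10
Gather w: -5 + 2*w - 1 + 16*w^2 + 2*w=16*w^2 + 4*w - 6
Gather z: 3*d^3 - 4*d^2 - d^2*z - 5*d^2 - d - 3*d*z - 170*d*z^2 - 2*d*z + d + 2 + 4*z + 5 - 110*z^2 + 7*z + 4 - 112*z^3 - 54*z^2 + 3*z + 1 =3*d^3 - 9*d^2 - 112*z^3 + z^2*(-170*d - 164) + z*(-d^2 - 5*d + 14) + 12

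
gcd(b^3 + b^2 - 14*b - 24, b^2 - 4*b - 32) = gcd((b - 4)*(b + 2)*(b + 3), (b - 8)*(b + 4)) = 1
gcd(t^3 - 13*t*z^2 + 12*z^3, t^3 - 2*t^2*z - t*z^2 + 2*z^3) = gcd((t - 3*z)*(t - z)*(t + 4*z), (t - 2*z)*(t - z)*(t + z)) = -t + z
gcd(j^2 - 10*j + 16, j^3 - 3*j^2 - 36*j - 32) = j - 8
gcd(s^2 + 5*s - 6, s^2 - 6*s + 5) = s - 1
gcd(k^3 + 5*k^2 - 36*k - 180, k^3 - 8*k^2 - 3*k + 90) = k - 6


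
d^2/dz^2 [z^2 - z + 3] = 2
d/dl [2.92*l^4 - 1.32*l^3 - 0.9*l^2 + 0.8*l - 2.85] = 11.68*l^3 - 3.96*l^2 - 1.8*l + 0.8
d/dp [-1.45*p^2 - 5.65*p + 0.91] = -2.9*p - 5.65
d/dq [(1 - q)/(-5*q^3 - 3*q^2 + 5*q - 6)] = (5*q^3 + 3*q^2 - 5*q - (q - 1)*(15*q^2 + 6*q - 5) + 6)/(5*q^3 + 3*q^2 - 5*q + 6)^2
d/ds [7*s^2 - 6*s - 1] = 14*s - 6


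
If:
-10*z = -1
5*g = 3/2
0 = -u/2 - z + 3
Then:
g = 3/10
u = 29/5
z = 1/10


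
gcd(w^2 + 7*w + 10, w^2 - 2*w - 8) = w + 2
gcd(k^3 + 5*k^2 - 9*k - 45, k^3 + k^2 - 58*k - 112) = 1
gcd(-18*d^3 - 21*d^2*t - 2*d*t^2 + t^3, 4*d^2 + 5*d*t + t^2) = d + t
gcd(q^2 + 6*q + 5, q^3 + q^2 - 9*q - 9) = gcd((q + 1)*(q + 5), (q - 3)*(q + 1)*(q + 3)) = q + 1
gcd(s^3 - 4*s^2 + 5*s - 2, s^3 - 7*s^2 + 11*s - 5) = s^2 - 2*s + 1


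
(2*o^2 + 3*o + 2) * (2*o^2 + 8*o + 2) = 4*o^4 + 22*o^3 + 32*o^2 + 22*o + 4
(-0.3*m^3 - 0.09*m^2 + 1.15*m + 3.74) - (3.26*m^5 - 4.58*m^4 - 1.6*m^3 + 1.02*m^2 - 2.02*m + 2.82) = -3.26*m^5 + 4.58*m^4 + 1.3*m^3 - 1.11*m^2 + 3.17*m + 0.92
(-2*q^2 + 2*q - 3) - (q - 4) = -2*q^2 + q + 1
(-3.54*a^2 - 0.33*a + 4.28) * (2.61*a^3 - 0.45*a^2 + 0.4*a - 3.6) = -9.2394*a^5 + 0.7317*a^4 + 9.9033*a^3 + 10.686*a^2 + 2.9*a - 15.408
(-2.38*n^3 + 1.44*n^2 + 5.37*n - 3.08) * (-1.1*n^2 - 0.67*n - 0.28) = 2.618*n^5 + 0.0105999999999999*n^4 - 6.2054*n^3 - 0.6131*n^2 + 0.56*n + 0.8624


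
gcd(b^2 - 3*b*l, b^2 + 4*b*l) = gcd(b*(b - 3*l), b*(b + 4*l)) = b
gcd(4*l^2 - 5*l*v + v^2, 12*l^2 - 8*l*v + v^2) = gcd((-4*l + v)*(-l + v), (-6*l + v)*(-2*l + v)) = 1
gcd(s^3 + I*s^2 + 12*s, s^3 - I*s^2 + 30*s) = s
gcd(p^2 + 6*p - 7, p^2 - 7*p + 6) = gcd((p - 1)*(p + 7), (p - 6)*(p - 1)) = p - 1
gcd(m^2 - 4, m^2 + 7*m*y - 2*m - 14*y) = m - 2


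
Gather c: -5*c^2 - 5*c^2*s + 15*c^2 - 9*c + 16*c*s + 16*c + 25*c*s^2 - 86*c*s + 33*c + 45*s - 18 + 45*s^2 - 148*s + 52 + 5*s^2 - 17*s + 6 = c^2*(10 - 5*s) + c*(25*s^2 - 70*s + 40) + 50*s^2 - 120*s + 40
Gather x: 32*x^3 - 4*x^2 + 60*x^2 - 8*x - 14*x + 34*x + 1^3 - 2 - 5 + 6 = 32*x^3 + 56*x^2 + 12*x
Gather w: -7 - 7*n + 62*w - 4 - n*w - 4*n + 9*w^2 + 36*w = -11*n + 9*w^2 + w*(98 - n) - 11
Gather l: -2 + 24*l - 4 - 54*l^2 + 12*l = -54*l^2 + 36*l - 6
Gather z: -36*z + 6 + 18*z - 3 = 3 - 18*z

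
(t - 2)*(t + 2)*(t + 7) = t^3 + 7*t^2 - 4*t - 28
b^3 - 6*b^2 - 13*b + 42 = (b - 7)*(b - 2)*(b + 3)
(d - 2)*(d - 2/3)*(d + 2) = d^3 - 2*d^2/3 - 4*d + 8/3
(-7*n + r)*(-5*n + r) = 35*n^2 - 12*n*r + r^2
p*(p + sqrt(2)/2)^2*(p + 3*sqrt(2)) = p^4 + 4*sqrt(2)*p^3 + 13*p^2/2 + 3*sqrt(2)*p/2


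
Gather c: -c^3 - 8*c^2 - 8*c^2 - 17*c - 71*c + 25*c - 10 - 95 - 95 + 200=-c^3 - 16*c^2 - 63*c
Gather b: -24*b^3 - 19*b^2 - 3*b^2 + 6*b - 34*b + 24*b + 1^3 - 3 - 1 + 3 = -24*b^3 - 22*b^2 - 4*b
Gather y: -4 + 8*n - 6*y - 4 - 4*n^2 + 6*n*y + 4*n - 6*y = -4*n^2 + 12*n + y*(6*n - 12) - 8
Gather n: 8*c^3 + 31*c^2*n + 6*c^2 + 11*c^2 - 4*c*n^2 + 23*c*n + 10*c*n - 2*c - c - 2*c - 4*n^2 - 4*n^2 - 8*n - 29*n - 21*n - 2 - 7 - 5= 8*c^3 + 17*c^2 - 5*c + n^2*(-4*c - 8) + n*(31*c^2 + 33*c - 58) - 14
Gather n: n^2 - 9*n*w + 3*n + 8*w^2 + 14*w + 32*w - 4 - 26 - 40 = n^2 + n*(3 - 9*w) + 8*w^2 + 46*w - 70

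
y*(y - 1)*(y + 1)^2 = y^4 + y^3 - y^2 - y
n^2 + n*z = n*(n + z)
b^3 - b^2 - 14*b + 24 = (b - 3)*(b - 2)*(b + 4)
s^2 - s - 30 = (s - 6)*(s + 5)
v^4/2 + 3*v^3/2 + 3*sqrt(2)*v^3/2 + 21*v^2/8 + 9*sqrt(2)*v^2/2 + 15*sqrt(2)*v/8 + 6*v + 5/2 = (v/2 + sqrt(2))*(v + 1/2)*(v + 5/2)*(v + sqrt(2))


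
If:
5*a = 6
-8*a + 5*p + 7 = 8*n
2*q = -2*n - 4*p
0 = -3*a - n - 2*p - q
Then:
No Solution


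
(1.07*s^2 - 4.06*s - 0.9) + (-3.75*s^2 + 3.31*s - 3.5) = -2.68*s^2 - 0.75*s - 4.4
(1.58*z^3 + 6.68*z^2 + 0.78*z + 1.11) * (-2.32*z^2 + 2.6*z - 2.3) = -3.6656*z^5 - 11.3896*z^4 + 11.9244*z^3 - 15.9112*z^2 + 1.092*z - 2.553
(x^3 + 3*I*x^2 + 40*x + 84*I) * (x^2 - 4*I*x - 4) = x^5 - I*x^4 + 48*x^3 - 88*I*x^2 + 176*x - 336*I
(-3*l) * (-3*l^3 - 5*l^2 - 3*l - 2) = 9*l^4 + 15*l^3 + 9*l^2 + 6*l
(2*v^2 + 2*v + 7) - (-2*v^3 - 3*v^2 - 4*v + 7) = 2*v^3 + 5*v^2 + 6*v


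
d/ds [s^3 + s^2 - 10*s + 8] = 3*s^2 + 2*s - 10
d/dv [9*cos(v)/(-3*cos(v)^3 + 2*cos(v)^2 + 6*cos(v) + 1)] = 9*(-6*cos(v)^3 + 2*cos(v)^2 - 1)*sin(v)/((cos(v) + 1)^2*(3*sin(v)^2 + 5*cos(v) - 2)^2)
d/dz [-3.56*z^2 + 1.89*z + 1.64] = 1.89 - 7.12*z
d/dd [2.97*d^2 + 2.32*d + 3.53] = 5.94*d + 2.32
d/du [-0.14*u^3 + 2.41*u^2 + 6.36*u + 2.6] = -0.42*u^2 + 4.82*u + 6.36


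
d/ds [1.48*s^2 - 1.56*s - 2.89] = 2.96*s - 1.56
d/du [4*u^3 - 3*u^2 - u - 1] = 12*u^2 - 6*u - 1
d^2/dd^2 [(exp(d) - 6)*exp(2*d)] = (9*exp(d) - 24)*exp(2*d)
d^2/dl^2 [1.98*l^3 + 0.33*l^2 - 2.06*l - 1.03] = 11.88*l + 0.66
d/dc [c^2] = 2*c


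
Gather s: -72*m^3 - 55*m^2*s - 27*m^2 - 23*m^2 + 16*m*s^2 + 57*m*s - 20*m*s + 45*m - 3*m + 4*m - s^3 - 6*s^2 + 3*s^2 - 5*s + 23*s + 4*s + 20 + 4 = -72*m^3 - 50*m^2 + 46*m - s^3 + s^2*(16*m - 3) + s*(-55*m^2 + 37*m + 22) + 24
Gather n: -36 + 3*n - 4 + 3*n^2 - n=3*n^2 + 2*n - 40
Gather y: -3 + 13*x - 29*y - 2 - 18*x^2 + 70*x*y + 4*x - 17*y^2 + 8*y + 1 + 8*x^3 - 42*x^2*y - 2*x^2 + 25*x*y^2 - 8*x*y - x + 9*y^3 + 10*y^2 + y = 8*x^3 - 20*x^2 + 16*x + 9*y^3 + y^2*(25*x - 7) + y*(-42*x^2 + 62*x - 20) - 4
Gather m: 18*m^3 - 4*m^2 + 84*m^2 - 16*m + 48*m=18*m^3 + 80*m^2 + 32*m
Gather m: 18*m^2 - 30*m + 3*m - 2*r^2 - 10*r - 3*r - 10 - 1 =18*m^2 - 27*m - 2*r^2 - 13*r - 11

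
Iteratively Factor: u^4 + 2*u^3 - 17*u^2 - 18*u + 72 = (u - 3)*(u^3 + 5*u^2 - 2*u - 24) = (u - 3)*(u + 4)*(u^2 + u - 6) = (u - 3)*(u + 3)*(u + 4)*(u - 2)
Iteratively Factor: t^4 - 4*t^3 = (t)*(t^3 - 4*t^2) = t*(t - 4)*(t^2) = t^2*(t - 4)*(t)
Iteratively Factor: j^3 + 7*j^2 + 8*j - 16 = (j + 4)*(j^2 + 3*j - 4) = (j - 1)*(j + 4)*(j + 4)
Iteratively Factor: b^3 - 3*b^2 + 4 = (b - 2)*(b^2 - b - 2) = (b - 2)^2*(b + 1)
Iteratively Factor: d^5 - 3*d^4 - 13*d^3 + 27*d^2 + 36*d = (d + 3)*(d^4 - 6*d^3 + 5*d^2 + 12*d) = (d - 3)*(d + 3)*(d^3 - 3*d^2 - 4*d) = (d - 4)*(d - 3)*(d + 3)*(d^2 + d) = (d - 4)*(d - 3)*(d + 1)*(d + 3)*(d)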